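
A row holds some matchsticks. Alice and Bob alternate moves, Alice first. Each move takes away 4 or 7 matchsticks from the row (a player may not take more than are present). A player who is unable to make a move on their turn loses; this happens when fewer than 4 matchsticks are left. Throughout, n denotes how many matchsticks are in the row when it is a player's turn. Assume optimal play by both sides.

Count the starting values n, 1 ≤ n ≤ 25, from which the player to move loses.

Build the W/L table. Terminal = L. A non-terminal position is W if it has a move to some L; otherwise it is L.
n=0: no move → L
n=1: no move → L
n=2: no move → L
n=3: no move → L
n=4: reaches L-position 0 → W
n=5: reaches L-position 1 → W
n=6: reaches L-position 2 → W
n=7: reaches L-position 3 → W
n=8: reaches L-position 1 → W
n=9: reaches L-position 2 → W
n=10: reaches L-position 3 → W
n=11: only reaches 7(W), 4(W), all W → L
n=12: only reaches 8(W), 5(W), all W → L
n=13: only reaches 9(W), 6(W), all W → L
n=14: only reaches 10(W), 7(W), all W → L
n=15: reaches L-position 11 → W
n=16: reaches L-position 12 → W
n=17: reaches L-position 13 → W
n=18: reaches L-position 14 → W
n=19: reaches L-position 12 → W
n=20: reaches L-position 13 → W
n=21: reaches L-position 14 → W
n=22: only reaches 18(W), 15(W), all W → L
n=23: only reaches 19(W), 16(W), all W → L
n=24: only reaches 20(W), 17(W), all W → L
n=25: only reaches 21(W), 18(W), all W → L
L entries with 1 ≤ n ≤ 25 (n=0 is outside the asked range and is not counted): n = 1, 2, 3, 11, 12, 13, 14, 22, 23, 24, 25; that makes 11.

11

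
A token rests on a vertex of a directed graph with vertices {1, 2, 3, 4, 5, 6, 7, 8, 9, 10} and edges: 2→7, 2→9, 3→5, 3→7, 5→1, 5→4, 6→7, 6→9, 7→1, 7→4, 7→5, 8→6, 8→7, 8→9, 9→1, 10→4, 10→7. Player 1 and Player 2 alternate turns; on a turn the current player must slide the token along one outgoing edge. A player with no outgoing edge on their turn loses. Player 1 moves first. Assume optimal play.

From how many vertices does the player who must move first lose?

Label each position W (a win for the player to move) or L (a loss). A position with no legal move is L; any other position is W exactly when some move reaches an L, and L when every move reaches a W.
Every edge goes from a vertex to one that appears earlier in the order 4, 1, 5, 7, 9, 6, 10, 2, 8, 3, so processing vertices in that order labels each vertex after all of its successors.
4: no outgoing edge → L
1: no outgoing edge → L
5: →1(L), so W
7: →1(L), so W
9: →1(L), so W
6: →9(W), 7(W) — all W, so L
10: →4(L), so W
2: →9(W), 7(W) — all W, so L
8: →6(L), so W
3: →7(W), 5(W) — all W, so L
The L vertices are 1, 2, 3, 4, 6; that is 5 in all.

5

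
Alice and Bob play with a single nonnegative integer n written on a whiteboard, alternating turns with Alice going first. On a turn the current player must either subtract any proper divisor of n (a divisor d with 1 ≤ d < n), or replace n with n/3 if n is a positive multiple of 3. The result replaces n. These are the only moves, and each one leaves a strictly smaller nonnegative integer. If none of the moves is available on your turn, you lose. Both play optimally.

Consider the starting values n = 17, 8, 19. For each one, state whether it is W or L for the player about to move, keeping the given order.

Positions with no move are L. A position that does have a move is losing for the player to move precisely when every available move leads to a winning position for the opponent. Fill in the labels:
n=0: no move → L
n=1: no move → L
n=2: →1(L), so W
n=3: →1(L), so W
n=4: →2(W), 3(W) — all W, so L
n=5: →4(L), so W
n=6: →4(L), so W
n=7: →6(W) only, which is W, so L
n=8: →4(L), so W
n=9: →3(W), 6(W), 8(W) — all W, so L
n=10: →9(L), so W
n=11: →10(W) only, which is W, so L
n=12: →4(L), so W
n=13: →12(W) only, which is W, so L
n=14: →7(L), so W
n=15: →5(W), 10(W), 12(W), 14(W) — all W, so L
n=16: →15(L), so W
n=17: →16(W) only, which is W, so L
n=18: →9(L), so W
n=19: →18(W) only, which is W, so L

17: L, 8: W, 19: L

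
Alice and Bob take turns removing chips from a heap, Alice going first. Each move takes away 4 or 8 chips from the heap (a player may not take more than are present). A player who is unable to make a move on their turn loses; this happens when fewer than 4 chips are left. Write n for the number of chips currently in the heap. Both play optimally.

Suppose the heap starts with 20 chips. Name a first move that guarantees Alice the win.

Classify positions by backward induction: terminal positions (no move available) are L. From any other position, the mover wins iff some move reaches an L.
n=0: no move → L
n=1: no move → L
n=2: no move → L
n=3: no move → L
n=4: W (go to 0, an L position)
n=5: W (go to 1, an L position)
n=6: W (go to 2, an L position)
n=7: W (go to 3, an L position)
n=8: W (go to 0, an L position)
n=9: W (go to 1, an L position)
n=10: W (go to 2, an L position)
n=11: W (go to 3, an L position)
n=12: L (options 8(W), 4(W) are all W)
n=13: L (options 9(W), 5(W) are all W)
n=14: L (options 10(W), 6(W) are all W)
n=15: L (options 11(W), 7(W) are all W)
n=16: W (go to 12, an L position)
n=17: W (go to 13, an L position)
n=18: W (go to 14, an L position)
n=19: W (go to 15, an L position)
n=20: W (go to 12, an L position)
From 20, the L positions reachable in one move are: 12.

Remove 8, leaving 12.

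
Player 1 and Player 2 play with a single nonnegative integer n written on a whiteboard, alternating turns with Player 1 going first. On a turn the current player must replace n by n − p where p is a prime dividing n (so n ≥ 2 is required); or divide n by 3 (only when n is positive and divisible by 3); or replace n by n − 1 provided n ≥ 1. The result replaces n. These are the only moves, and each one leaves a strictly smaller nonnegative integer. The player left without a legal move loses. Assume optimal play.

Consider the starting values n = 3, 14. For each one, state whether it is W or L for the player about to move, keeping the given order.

3: W, 14: L

Use the standard recursion: the mover loses at a terminal position; elsewhere, the mover wins exactly when some move hands the opponent an L position.
n=0: no move → L
n=1: →0(L), so W
n=2: →0(L), so W
n=3: →0(L), so W
n=4: →2(W), 3(W) — all W, so L
n=5: →0(L), so W
n=6: →4(L), so W
n=7: →0(L), so W
n=8: →6(W), 7(W) — all W, so L
n=9: →8(L), so W
n=10: →8(L), so W
n=11: →0(L), so W
n=12: →4(L), so W
n=13: →0(L), so W
n=14: →7(W), 12(W), 13(W) — all W, so L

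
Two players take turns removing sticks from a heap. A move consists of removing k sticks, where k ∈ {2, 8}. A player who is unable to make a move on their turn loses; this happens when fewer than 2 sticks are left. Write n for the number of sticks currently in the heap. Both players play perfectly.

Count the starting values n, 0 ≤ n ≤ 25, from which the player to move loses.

12

Work bottom-up. With no move the player to move loses. Otherwise the position is W if at least one move leads to an L position for the opponent, and L if every move leads to a W.
n=0: no move → L
n=1: no move → L
n=2: W (go to 0, an L position)
n=3: W (go to 1, an L position)
n=4: L (sole option 2(W) is W)
n=5: L (sole option 3(W) is W)
n=6: W (go to 4, an L position)
n=7: W (go to 5, an L position)
n=8: W (go to 0, an L position)
n=9: W (go to 1, an L position)
n=10: L (options 8(W), 2(W) are all W)
n=11: L (options 9(W), 3(W) are all W)
n=12: W (go to 10, an L position)
n=13: W (go to 11, an L position)
n=14: L (options 12(W), 6(W) are all W)
n=15: L (options 13(W), 7(W) are all W)
n=16: W (go to 14, an L position)
n=17: W (go to 15, an L position)
n=18: W (go to 10, an L position)
n=19: W (go to 11, an L position)
n=20: L (options 18(W), 12(W) are all W)
n=21: L (options 19(W), 13(W) are all W)
n=22: W (go to 20, an L position)
n=23: W (go to 21, an L position)
n=24: L (options 22(W), 16(W) are all W)
n=25: L (options 23(W), 17(W) are all W)
L entries with 0 ≤ n ≤ 25: n = 0, 1, 4, 5, 10, 11, 14, 15, 20, 21, 24, 25; that makes 12.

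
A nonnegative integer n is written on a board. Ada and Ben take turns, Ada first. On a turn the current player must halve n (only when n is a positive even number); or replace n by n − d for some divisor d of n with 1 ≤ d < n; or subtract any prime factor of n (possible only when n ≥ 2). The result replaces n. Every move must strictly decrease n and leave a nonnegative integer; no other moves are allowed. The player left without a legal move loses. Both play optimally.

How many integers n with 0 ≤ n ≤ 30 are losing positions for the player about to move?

Build the W/L table. Terminal = L. A non-terminal position is W if it has a move to some L; otherwise it is L.
n=0: no move → L
n=1: no move → L
n=2: reaches L-position 0 → W
n=3: reaches L-position 0 → W
n=4: only reaches 2(W), 3(W), all W → L
n=5: reaches L-position 0 → W
n=6: reaches L-position 4 → W
n=7: reaches L-position 0 → W
n=8: reaches L-position 4 → W
n=9: only reaches 6(W), 8(W), all W → L
n=10: reaches L-position 9 → W
n=11: reaches L-position 0 → W
n=12: reaches L-position 9 → W
n=13: reaches L-position 0 → W
n=14: only reaches 7(W), 12(W), 13(W), all W → L
n=15: reaches L-position 14 → W
n=16: reaches L-position 14 → W
n=17: reaches L-position 0 → W
n=18: reaches L-position 9 → W
n=19: reaches L-position 0 → W
n=20: only reaches 10(W), 15(W), 16(W), 18(W), 19(W), all W → L
n=21: reaches L-position 14 → W
n=22: reaches L-position 20 → W
n=23: reaches L-position 0 → W
n=24: reaches L-position 20 → W
n=25: reaches L-position 20 → W
n=26: only reaches 13(W), 24(W), 25(W), all W → L
n=27: reaches L-position 26 → W
n=28: reaches L-position 14 → W
n=29: reaches L-position 0 → W
n=30: reaches L-position 20 → W
L entries with 0 ≤ n ≤ 30: n = 0, 1, 4, 9, 14, 20, 26; that makes 7.

7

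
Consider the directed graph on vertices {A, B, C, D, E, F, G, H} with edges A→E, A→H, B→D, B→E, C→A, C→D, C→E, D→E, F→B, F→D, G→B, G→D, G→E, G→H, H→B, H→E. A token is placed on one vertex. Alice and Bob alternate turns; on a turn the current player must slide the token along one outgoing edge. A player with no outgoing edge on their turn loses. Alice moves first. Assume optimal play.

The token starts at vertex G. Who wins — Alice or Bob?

Compute win/loss labels from the base case upward. A position with no move is L. Any other position is W if it can reach an L in one move, else L.
Every edge goes from a vertex to one that appears earlier in the order E, D, B, H, G, A, C, F, so processing vertices in that order labels each vertex after all of its successors.
E: no outgoing edge → L
D: W (go to E, an L position)
B: W (go to E, an L position)
H: W (go to E, an L position)
G: W (go to E, an L position)
A: W (go to E, an L position)
C: W (go to E, an L position)
F: L (options B(W), D(W) are all W)
The starting position G is W: Alice should move to E, handing over an L position.

Alice wins.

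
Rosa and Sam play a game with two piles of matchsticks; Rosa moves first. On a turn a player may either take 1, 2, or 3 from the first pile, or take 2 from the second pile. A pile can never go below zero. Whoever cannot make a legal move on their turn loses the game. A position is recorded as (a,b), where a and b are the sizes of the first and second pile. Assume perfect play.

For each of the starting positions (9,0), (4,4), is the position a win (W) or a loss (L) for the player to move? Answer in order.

Classify positions by backward induction: terminal positions (no move available) are L. From any other position, the mover wins iff some move reaches an L.
No move ever increases a pile, so every position that can arise here has a ≤ 9 and b ≤ 4; it is enough to label the cells with 0 ≤ a ≤ 9 and 0 ≤ b ≤ 4.
Every move lowers a or b (never raises either), so fill the grid row by row in increasing a, and left to right within a row: each cell's successors are then already labelled.
      b=0  b=1  b=2  b=3  b=4
a=0:    L    L    W    W    L
a=1:    W    W    L    L    W
a=2:    W    W    W    W    W
a=3:    W    W    W    W    W
a=4:    L    L    W    W    L
a=5:    W    W    L    L    W
a=6:    W    W    W    W    W
a=7:    W    W    W    W    W
a=8:    L    L    W    W    L
a=9:    W    W    L    L    W
Cells with no legal move (terminal, hence L): (0,0), (0,1).
The remaining L cells, each justified by listing all of its moves:
(0,4): →(0,2)(W) only, which is W, so L
(1,2): →(0,2)(W), (1,0)(W) — all W, so L
(1,3): →(0,3)(W), (1,1)(W) — all W, so L
(4,0): →(3,0)(W), (2,0)(W), (1,0)(W) — all W, so L
(4,1): →(3,1)(W), (2,1)(W), (1,1)(W) — all W, so L
(4,4): →(3,4)(W), (2,4)(W), (1,4)(W), (4,2)(W) — all W, so L
(5,2): →(4,2)(W), (3,2)(W), (2,2)(W), (5,0)(W) — all W, so L
(5,3): →(4,3)(W), (3,3)(W), (2,3)(W), (5,1)(W) — all W, so L
(8,0): →(7,0)(W), (6,0)(W), (5,0)(W) — all W, so L
(8,1): →(7,1)(W), (6,1)(W), (5,1)(W) — all W, so L
(8,4): →(7,4)(W), (6,4)(W), (5,4)(W), (8,2)(W) — all W, so L
(9,2): →(8,2)(W), (7,2)(W), (6,2)(W), (9,0)(W) — all W, so L
(9,3): →(8,3)(W), (7,3)(W), (6,3)(W), (9,1)(W) — all W, so L
Every other cell has at least one move into one of the L cells above, so it is W.
(9,0): the move to (8,0) reaches an L cell, so W
(4,4): one of the L cells justified above, so L

(9,0): W, (4,4): L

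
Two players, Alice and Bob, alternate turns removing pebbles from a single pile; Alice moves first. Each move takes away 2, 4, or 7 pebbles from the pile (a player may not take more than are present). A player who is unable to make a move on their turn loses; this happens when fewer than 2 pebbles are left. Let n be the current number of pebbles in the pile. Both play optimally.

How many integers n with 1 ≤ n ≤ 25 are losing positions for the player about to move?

Compute win/loss labels from the base case upward. A position with no move is L. Any other position is W if it can reach an L in one move, else L.
n=0: no move → L
n=1: no move → L
n=2: can move to 0, which is L ⇒ W
n=3: can move to 1, which is L ⇒ W
n=4: can move to 0, which is L ⇒ W
n=5: can move to 1, which is L ⇒ W
n=6: moves to 4(W), 2(W); every one is W ⇒ L
n=7: can move to 0, which is L ⇒ W
n=8: can move to 6, which is L ⇒ W
n=9: moves to 7(W), 5(W), 2(W); every one is W ⇒ L
n=10: can move to 6, which is L ⇒ W
n=11: can move to 9, which is L ⇒ W
n=12: moves to 10(W), 8(W), 5(W); every one is W ⇒ L
n=13: can move to 9, which is L ⇒ W
n=14: can move to 12, which is L ⇒ W
n=15: moves to 13(W), 11(W), 8(W); every one is W ⇒ L
n=16: can move to 12, which is L ⇒ W
n=17: can move to 15, which is L ⇒ W
n=18: moves to 16(W), 14(W), 11(W); every one is W ⇒ L
n=19: can move to 15, which is L ⇒ W
n=20: can move to 18, which is L ⇒ W
n=21: moves to 19(W), 17(W), 14(W); every one is W ⇒ L
n=22: can move to 18, which is L ⇒ W
n=23: can move to 21, which is L ⇒ W
n=24: moves to 22(W), 20(W), 17(W); every one is W ⇒ L
n=25: can move to 21, which is L ⇒ W
L entries with 1 ≤ n ≤ 25 (n=0 is outside the asked range and is not counted): n = 1, 6, 9, 12, 15, 18, 21, 24; that makes 8.

8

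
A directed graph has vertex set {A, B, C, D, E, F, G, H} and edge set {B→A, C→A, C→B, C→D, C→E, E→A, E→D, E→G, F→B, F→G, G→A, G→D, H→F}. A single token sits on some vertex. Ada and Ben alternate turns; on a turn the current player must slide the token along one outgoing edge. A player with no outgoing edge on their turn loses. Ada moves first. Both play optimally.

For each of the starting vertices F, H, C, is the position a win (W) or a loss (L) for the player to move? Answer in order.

Classify positions by backward induction: terminal positions (no move available) are L. From any other position, the mover wins iff some move reaches an L.
Every edge goes from a vertex to one that appears earlier in the order D, A, B, G, E, C, F, H, so processing vertices in that order labels each vertex after all of its successors.
D: no outgoing edge → L
A: no outgoing edge → L
B: reaches L-position A → W
G: reaches L-position A → W
E: reaches L-position A → W
C: reaches L-position A → W
F: only reaches G(W), B(W), all W → L
H: reaches L-position F → W

F: L, H: W, C: W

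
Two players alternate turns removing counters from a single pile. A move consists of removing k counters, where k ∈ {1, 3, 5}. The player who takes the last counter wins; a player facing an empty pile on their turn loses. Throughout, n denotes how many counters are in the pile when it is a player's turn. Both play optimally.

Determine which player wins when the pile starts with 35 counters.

The first player wins.

Label each position W (a win for the player to move) or L (a loss). A position with no legal move is L; any other position is W exactly when some move reaches an L, and L when every move reaches a W.
n=0: no move → L
n=1: →0(L), so W
n=2: →1(W) only, which is W, so L
n=3: →2(L), so W
n=4: →3(W), 1(W) — all W, so L
n=5: →4(L), so W
n=6: →5(W), 3(W), 1(W) — all W, so L
n=7: →6(L), so W
n=8: →7(W), 5(W), 3(W) — all W, so L
n=9: →8(L), so W
n=10: →9(W), 7(W), 5(W) — all W, so L
n=11: →10(L), so W
n=12: →11(W), 9(W), 7(W) — all W, so L
n=13: →12(L), so W
n=14: →13(W), 11(W), 9(W) — all W, so L
n=15: →14(L), so W
n=16: →15(W), 13(W), 11(W) — all W, so L
n=17: →16(L), so W
n=18: →17(W), 15(W), 13(W) — all W, so L
n=19: →18(L), so W
n=20: →19(W), 17(W), 15(W) — all W, so L
n=21: →20(L), so W
n=22: →21(W), 19(W), 17(W) — all W, so L
n=23: →22(L), so W
n=24: →23(W), 21(W), 19(W) — all W, so L
n=25: →24(L), so W
n=26: →25(W), 23(W), 21(W) — all W, so L
n=27: →26(L), so W
n=28: →27(W), 25(W), 23(W) — all W, so L
n=29: →28(L), so W
n=30: →29(W), 27(W), 25(W) — all W, so L
n=31: →30(L), so W
n=32: →31(W), 29(W), 27(W) — all W, so L
n=33: →32(L), so W
n=34: →33(W), 31(W), 29(W) — all W, so L
n=35: →34(L), so W
From 35 the player to move can remove 1, leaving 34, reaching an L position.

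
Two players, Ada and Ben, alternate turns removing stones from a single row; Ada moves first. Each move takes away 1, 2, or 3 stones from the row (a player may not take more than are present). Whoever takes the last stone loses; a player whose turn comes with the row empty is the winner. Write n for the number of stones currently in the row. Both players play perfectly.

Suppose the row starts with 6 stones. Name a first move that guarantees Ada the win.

Remove 1, leaving 5.

Label each position W (a win for the player to move) or L (a loss). A position with no legal move is W; any other position is W exactly when some move reaches an L, and L when every move reaches a W.
n=0: no move; the opponent has just taken the last stone and therefore loses → W
n=1: only reaches 0(W), which is W → L
n=2: reaches L-position 1 → W
n=3: reaches L-position 1 → W
n=4: reaches L-position 1 → W
n=5: only reaches 4(W), 3(W), 2(W), all W → L
n=6: reaches L-position 5 → W
From 6, the L positions reachable in one move are: 5.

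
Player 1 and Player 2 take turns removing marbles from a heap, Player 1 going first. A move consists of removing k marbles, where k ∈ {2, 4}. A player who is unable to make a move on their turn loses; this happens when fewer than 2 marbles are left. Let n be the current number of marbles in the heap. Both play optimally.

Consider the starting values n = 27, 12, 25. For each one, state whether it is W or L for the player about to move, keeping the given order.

27: W, 12: L, 25: L

Label each position W (a win for the player to move) or L (a loss). A position with no legal move is L; any other position is W exactly when some move reaches an L, and L when every move reaches a W.
n=0: no move → L
n=1: no move → L
n=2: reaches L-position 0 → W
n=3: reaches L-position 1 → W
n=4: reaches L-position 0 → W
n=5: reaches L-position 1 → W
n=6: only reaches 4(W), 2(W), all W → L
n=7: only reaches 5(W), 3(W), all W → L
n=8: reaches L-position 6 → W
n=9: reaches L-position 7 → W
n=10: reaches L-position 6 → W
n=11: reaches L-position 7 → W
n=12: only reaches 10(W), 8(W), all W → L
n=13: only reaches 11(W), 9(W), all W → L
n=14: reaches L-position 12 → W
n=15: reaches L-position 13 → W
n=16: reaches L-position 12 → W
n=17: reaches L-position 13 → W
n=18: only reaches 16(W), 14(W), all W → L
n=19: only reaches 17(W), 15(W), all W → L
n=20: reaches L-position 18 → W
n=21: reaches L-position 19 → W
n=22: reaches L-position 18 → W
n=23: reaches L-position 19 → W
n=24: only reaches 22(W), 20(W), all W → L
n=25: only reaches 23(W), 21(W), all W → L
n=26: reaches L-position 24 → W
n=27: reaches L-position 25 → W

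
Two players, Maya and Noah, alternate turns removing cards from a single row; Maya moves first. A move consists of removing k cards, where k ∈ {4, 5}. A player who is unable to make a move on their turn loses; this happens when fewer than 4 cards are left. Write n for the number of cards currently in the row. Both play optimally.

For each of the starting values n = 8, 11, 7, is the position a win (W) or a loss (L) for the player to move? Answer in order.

Positions with no move are L. A position that does have a move is losing for the player to move precisely when every available move leads to a winning position for the opponent. Fill in the labels:
n=0: no move → L
n=1: no move → L
n=2: no move → L
n=3: no move → L
n=4: reaches L-position 0 → W
n=5: reaches L-position 1 → W
n=6: reaches L-position 2 → W
n=7: reaches L-position 3 → W
n=8: reaches L-position 3 → W
n=9: only reaches 5(W), 4(W), all W → L
n=10: only reaches 6(W), 5(W), all W → L
n=11: only reaches 7(W), 6(W), all W → L

8: W, 11: L, 7: W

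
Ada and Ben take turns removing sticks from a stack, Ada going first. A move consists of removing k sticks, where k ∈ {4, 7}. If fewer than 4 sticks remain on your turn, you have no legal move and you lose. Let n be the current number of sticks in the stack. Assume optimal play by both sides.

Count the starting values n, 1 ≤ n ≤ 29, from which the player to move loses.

11

Positions with no move are L. A position that does have a move is losing for the player to move precisely when every available move leads to a winning position for the opponent. Fill in the labels:
n=0: no move → L
n=1: no move → L
n=2: no move → L
n=3: no move → L
n=4: W (go to 0, an L position)
n=5: W (go to 1, an L position)
n=6: W (go to 2, an L position)
n=7: W (go to 3, an L position)
n=8: W (go to 1, an L position)
n=9: W (go to 2, an L position)
n=10: W (go to 3, an L position)
n=11: L (options 7(W), 4(W) are all W)
n=12: L (options 8(W), 5(W) are all W)
n=13: L (options 9(W), 6(W) are all W)
n=14: L (options 10(W), 7(W) are all W)
n=15: W (go to 11, an L position)
n=16: W (go to 12, an L position)
n=17: W (go to 13, an L position)
n=18: W (go to 14, an L position)
n=19: W (go to 12, an L position)
n=20: W (go to 13, an L position)
n=21: W (go to 14, an L position)
n=22: L (options 18(W), 15(W) are all W)
n=23: L (options 19(W), 16(W) are all W)
n=24: L (options 20(W), 17(W) are all W)
n=25: L (options 21(W), 18(W) are all W)
n=26: W (go to 22, an L position)
n=27: W (go to 23, an L position)
n=28: W (go to 24, an L position)
n=29: W (go to 25, an L position)
L entries with 1 ≤ n ≤ 29 (n=0 is outside the asked range and is not counted): n = 1, 2, 3, 11, 12, 13, 14, 22, 23, 24, 25; that makes 11.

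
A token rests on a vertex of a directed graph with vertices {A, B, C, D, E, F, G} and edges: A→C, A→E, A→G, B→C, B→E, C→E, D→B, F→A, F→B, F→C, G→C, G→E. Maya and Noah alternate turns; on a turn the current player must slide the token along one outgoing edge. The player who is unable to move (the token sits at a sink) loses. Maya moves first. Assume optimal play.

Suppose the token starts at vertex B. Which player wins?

Maya wins.

Build the W/L table. Terminal = L. A non-terminal position is W if it has a move to some L; otherwise it is L.
Every edge goes from a vertex to one that appears earlier in the order E, C, G, A, B, D, F, so processing vertices in that order labels each vertex after all of its successors.
E: no outgoing edge → L
C: can move to E, which is L ⇒ W
G: can move to E, which is L ⇒ W
A: can move to E, which is L ⇒ W
B: can move to E, which is L ⇒ W
D: the only move is to B(W), a W ⇒ L
F: moves to B(W), A(W), C(W); every one is W ⇒ L
The starting position B is W: Maya should move to E, handing over an L position.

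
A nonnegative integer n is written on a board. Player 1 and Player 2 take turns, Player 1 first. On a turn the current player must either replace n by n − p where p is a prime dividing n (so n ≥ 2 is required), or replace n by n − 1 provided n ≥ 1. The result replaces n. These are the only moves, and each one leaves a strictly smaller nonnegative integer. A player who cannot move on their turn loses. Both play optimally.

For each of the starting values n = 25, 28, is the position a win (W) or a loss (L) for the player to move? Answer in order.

Work bottom-up. With no move the player to move loses. Otherwise the position is W if at least one move leads to an L position for the opponent, and L if every move leads to a W.
n=0: no move → L
n=1: reaches L-position 0 → W
n=2: reaches L-position 0 → W
n=3: reaches L-position 0 → W
n=4: only reaches 2(W), 3(W), all W → L
n=5: reaches L-position 0 → W
n=6: reaches L-position 4 → W
n=7: reaches L-position 0 → W
n=8: only reaches 6(W), 7(W), all W → L
n=9: reaches L-position 8 → W
n=10: reaches L-position 8 → W
n=11: reaches L-position 0 → W
n=12: only reaches 9(W), 10(W), 11(W), all W → L
n=13: reaches L-position 0 → W
n=14: reaches L-position 12 → W
n=15: reaches L-position 12 → W
n=16: only reaches 14(W), 15(W), all W → L
n=17: reaches L-position 0 → W
n=18: reaches L-position 16 → W
n=19: reaches L-position 0 → W
n=20: only reaches 15(W), 18(W), 19(W), all W → L
n=21: reaches L-position 20 → W
n=22: reaches L-position 20 → W
n=23: reaches L-position 0 → W
n=24: only reaches 21(W), 22(W), 23(W), all W → L
n=25: reaches L-position 20 → W
n=26: reaches L-position 24 → W
n=27: reaches L-position 24 → W
n=28: only reaches 21(W), 26(W), 27(W), all W → L

25: W, 28: L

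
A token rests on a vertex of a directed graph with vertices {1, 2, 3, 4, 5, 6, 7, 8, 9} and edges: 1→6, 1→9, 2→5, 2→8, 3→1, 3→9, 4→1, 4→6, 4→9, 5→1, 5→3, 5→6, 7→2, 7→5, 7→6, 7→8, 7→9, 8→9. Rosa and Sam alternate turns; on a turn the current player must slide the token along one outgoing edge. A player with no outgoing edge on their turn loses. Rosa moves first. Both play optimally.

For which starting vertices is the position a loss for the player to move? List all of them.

2, 6, 9

Work bottom-up. With no move the player to move loses. Otherwise the position is W if at least one move leads to an L position for the opponent, and L if every move leads to a W.
Every edge goes from a vertex to one that appears earlier in the order 6, 9, 8, 1, 4, 3, 5, 2, 7, so processing vertices in that order labels each vertex after all of its successors.
6: no outgoing edge → L
9: no outgoing edge → L
8: →9(L), so W
1: →9(L), so W
4: →9(L), so W
3: →9(L), so W
5: →6(L), so W
2: →5(W), 8(W) — all W, so L
7: →2(L), so W
The losing starting vertices are exactly the entries labelled L in this table (3 of them).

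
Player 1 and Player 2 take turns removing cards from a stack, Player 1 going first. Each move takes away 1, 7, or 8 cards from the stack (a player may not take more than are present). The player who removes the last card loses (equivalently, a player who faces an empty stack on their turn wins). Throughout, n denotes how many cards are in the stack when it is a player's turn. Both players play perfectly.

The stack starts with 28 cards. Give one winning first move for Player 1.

Label each position W (a win for the player to move) or L (a loss). A position with no legal move is W; any other position is W exactly when some move reaches an L, and L when every move reaches a W.
n=0: no move; the opponent has just taken the last card and therefore loses → W
n=1: only reaches 0(W), which is W → L
n=2: reaches L-position 1 → W
n=3: only reaches 2(W), which is W → L
n=4: reaches L-position 3 → W
n=5: only reaches 4(W), which is W → L
n=6: reaches L-position 5 → W
n=7: only reaches 6(W), 0(W), all W → L
n=8: reaches L-position 7 → W
n=9: reaches L-position 1 → W
n=10: reaches L-position 3 → W
n=11: reaches L-position 3 → W
n=12: reaches L-position 5 → W
n=13: reaches L-position 5 → W
n=14: reaches L-position 7 → W
n=15: reaches L-position 7 → W
n=16: only reaches 15(W), 9(W), 8(W), all W → L
n=17: reaches L-position 16 → W
n=18: only reaches 17(W), 11(W), 10(W), all W → L
n=19: reaches L-position 18 → W
n=20: only reaches 19(W), 13(W), 12(W), all W → L
n=21: reaches L-position 20 → W
n=22: only reaches 21(W), 15(W), 14(W), all W → L
n=23: reaches L-position 22 → W
n=24: reaches L-position 16 → W
n=25: reaches L-position 18 → W
n=26: reaches L-position 18 → W
n=27: reaches L-position 20 → W
n=28: reaches L-position 20 → W
From 28, the L positions reachable in one move are: 20.

Remove 8, leaving 20.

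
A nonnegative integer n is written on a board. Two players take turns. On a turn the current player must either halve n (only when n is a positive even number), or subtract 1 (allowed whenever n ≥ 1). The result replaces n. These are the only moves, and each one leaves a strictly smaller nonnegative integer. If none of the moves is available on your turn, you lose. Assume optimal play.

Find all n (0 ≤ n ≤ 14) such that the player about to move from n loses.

Build the W/L table. Terminal = L. A non-terminal position is W if it has a move to some L; otherwise it is L.
n=0: no move → L
n=1: can move to 0, which is L ⇒ W
n=2: the only move is to 1(W), a W ⇒ L
n=3: can move to 2, which is L ⇒ W
n=4: can move to 2, which is L ⇒ W
n=5: the only move is to 4(W), a W ⇒ L
n=6: can move to 5, which is L ⇒ W
n=7: the only move is to 6(W), a W ⇒ L
n=8: can move to 7, which is L ⇒ W
n=9: the only move is to 8(W), a W ⇒ L
n=10: can move to 5, which is L ⇒ W
n=11: the only move is to 10(W), a W ⇒ L
n=12: can move to 11, which is L ⇒ W
n=13: the only move is to 12(W), a W ⇒ L
n=14: can move to 7, which is L ⇒ W
The losing starting values of n are exactly the entries labelled L in this table (7 of them).

0, 2, 5, 7, 9, 11, 13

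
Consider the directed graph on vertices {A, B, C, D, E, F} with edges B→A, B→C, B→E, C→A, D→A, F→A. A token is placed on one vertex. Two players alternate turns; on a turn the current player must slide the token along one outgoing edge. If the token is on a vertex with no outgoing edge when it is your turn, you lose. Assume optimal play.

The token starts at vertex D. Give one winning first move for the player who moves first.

Move to A.

Use the standard recursion: the mover loses at a terminal position; elsewhere, the mover wins exactly when some move hands the opponent an L position.
Every edge goes from a vertex to one that appears earlier in the order A, E, C, F, B, D, so processing vertices in that order labels each vertex after all of its successors.
A: no outgoing edge → L
E: no outgoing edge → L
C: W (go to A, an L position)
F: W (go to A, an L position)
B: W (go to E, an L position)
D: W (go to A, an L position)
From D, the L positions reachable in one move are: A.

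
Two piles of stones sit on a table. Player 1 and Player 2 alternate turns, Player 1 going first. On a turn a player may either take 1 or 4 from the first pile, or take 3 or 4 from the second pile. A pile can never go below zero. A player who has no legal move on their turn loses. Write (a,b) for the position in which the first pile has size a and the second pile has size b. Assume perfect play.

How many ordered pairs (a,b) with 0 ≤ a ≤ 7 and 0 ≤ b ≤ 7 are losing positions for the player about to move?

26

Compute win/loss labels from the base case upward. A position with no move is L. Any other position is W if it can reach an L in one move, else L.
Every move lowers a or b (never raises either), so fill the grid row by row in increasing a, and left to right within a row: each cell's successors are then already labelled.
      b=0  b=1  b=2  b=3  b=4  b=5  b=6  b=7
a=0:    L    L    L    W    W    W    W    L
a=1:    W    W    W    L    L    L    W    W
a=2:    L    L    L    W    W    W    W    L
a=3:    W    W    W    L    L    L    W    W
a=4:    W    W    W    W    W    W    L    W
a=5:    L    L    L    W    W    W    W    L
a=6:    W    W    W    L    L    L    W    W
a=7:    L    L    L    W    W    W    W    L
Cells with no legal move (terminal, hence L): (0,0), (0,1), (0,2).
The remaining L cells, each justified by listing all of its moves:
(0,7): only reaches (0,4)(W), (0,3)(W), all W → L
(1,3): only reaches (0,3)(W), (1,0)(W), all W → L
(1,4): only reaches (0,4)(W), (1,1)(W), (1,0)(W), all W → L
(1,5): only reaches (0,5)(W), (1,2)(W), (1,1)(W), all W → L
(2,0): only reaches (1,0)(W), which is W → L
(2,1): only reaches (1,1)(W), which is W → L
(2,2): only reaches (1,2)(W), which is W → L
(2,7): only reaches (1,7)(W), (2,4)(W), (2,3)(W), all W → L
(3,3): only reaches (2,3)(W), (3,0)(W), all W → L
(3,4): only reaches (2,4)(W), (3,1)(W), (3,0)(W), all W → L
(3,5): only reaches (2,5)(W), (3,2)(W), (3,1)(W), all W → L
(4,6): only reaches (3,6)(W), (0,6)(W), (4,3)(W), (4,2)(W), all W → L
(5,0): only reaches (4,0)(W), (1,0)(W), all W → L
(5,1): only reaches (4,1)(W), (1,1)(W), all W → L
(5,2): only reaches (4,2)(W), (1,2)(W), all W → L
(5,7): only reaches (4,7)(W), (1,7)(W), (5,4)(W), (5,3)(W), all W → L
(6,3): only reaches (5,3)(W), (2,3)(W), (6,0)(W), all W → L
(6,4): only reaches (5,4)(W), (2,4)(W), (6,1)(W), (6,0)(W), all W → L
(6,5): only reaches (5,5)(W), (2,5)(W), (6,2)(W), (6,1)(W), all W → L
(7,0): only reaches (6,0)(W), (3,0)(W), all W → L
(7,1): only reaches (6,1)(W), (3,1)(W), all W → L
(7,2): only reaches (6,2)(W), (3,2)(W), all W → L
(7,7): only reaches (6,7)(W), (3,7)(W), (7,4)(W), (7,3)(W), all W → L
Every other cell has at least one move into one of the L cells above, so it is W.
L cells per row: a=0: 4, a=1: 3, a=2: 4, a=3: 3, a=4: 1, a=5: 4, a=6: 3, a=7: 4; total 26.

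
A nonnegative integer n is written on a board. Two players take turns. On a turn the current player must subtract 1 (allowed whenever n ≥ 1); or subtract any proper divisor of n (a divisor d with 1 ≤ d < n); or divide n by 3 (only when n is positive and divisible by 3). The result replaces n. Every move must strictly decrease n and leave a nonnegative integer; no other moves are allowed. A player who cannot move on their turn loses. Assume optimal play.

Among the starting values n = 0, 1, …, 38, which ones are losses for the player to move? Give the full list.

Build the W/L table. Terminal = L. A non-terminal position is W if it has a move to some L; otherwise it is L.
n=0: no move → L
n=1: W (go to 0, an L position)
n=2: L (sole option 1(W) is W)
n=3: W (go to 2, an L position)
n=4: W (go to 2, an L position)
n=5: L (sole option 4(W) is W)
n=6: W (go to 2, an L position)
n=7: L (sole option 6(W) is W)
n=8: W (go to 7, an L position)
n=9: L (options 3(W), 6(W), 8(W) are all W)
n=10: W (go to 5, an L position)
n=11: L (sole option 10(W) is W)
n=12: W (go to 9, an L position)
n=13: L (sole option 12(W) is W)
n=14: W (go to 7, an L position)
n=15: W (go to 5, an L position)
n=16: L (options 8(W), 12(W), 14(W), 15(W) are all W)
n=17: W (go to 16, an L position)
n=18: W (go to 9, an L position)
n=19: L (sole option 18(W) is W)
n=20: W (go to 16, an L position)
n=21: W (go to 7, an L position)
n=22: W (go to 11, an L position)
n=23: L (sole option 22(W) is W)
n=24: W (go to 16, an L position)
n=25: L (options 20(W), 24(W) are all W)
n=26: W (go to 13, an L position)
n=27: W (go to 9, an L position)
n=28: L (options 14(W), 21(W), 24(W), 26(W), 27(W) are all W)
n=29: W (go to 28, an L position)
n=30: W (go to 25, an L position)
n=31: L (sole option 30(W) is W)
n=32: W (go to 16, an L position)
n=33: W (go to 11, an L position)
n=34: L (options 17(W), 32(W), 33(W) are all W)
n=35: W (go to 28, an L position)
n=36: W (go to 34, an L position)
n=37: L (sole option 36(W) is W)
n=38: W (go to 19, an L position)
The losing starting values of n are exactly the entries labelled L in this table (15 of them).

0, 2, 5, 7, 9, 11, 13, 16, 19, 23, 25, 28, 31, 34, 37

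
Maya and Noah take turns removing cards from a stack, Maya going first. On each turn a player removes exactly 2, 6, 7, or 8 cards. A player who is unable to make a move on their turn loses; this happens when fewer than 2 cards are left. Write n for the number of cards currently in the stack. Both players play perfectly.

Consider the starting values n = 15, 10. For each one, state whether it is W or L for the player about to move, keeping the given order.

Build the W/L table. Terminal = L. A non-terminal position is W if it has a move to some L; otherwise it is L.
n=0: no move → L
n=1: no move → L
n=2: →0(L), so W
n=3: →1(L), so W
n=4: →2(W) only, which is W, so L
n=5: →3(W) only, which is W, so L
n=6: →4(L), so W
n=7: →5(L), so W
n=8: →1(L), so W
n=9: →1(L), so W
n=10: →4(L), so W
n=11: →5(L), so W
n=12: →5(L), so W
n=13: →5(L), so W
n=14: →12(W), 8(W), 7(W), 6(W) — all W, so L
n=15: →13(W), 9(W), 8(W), 7(W) — all W, so L

15: L, 10: W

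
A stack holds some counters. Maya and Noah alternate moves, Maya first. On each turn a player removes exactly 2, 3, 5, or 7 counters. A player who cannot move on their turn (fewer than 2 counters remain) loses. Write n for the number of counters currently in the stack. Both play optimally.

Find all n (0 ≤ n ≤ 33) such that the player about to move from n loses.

0, 1, 9, 10, 18, 19, 27, 28

Classify positions by backward induction: terminal positions (no move available) are L. From any other position, the mover wins iff some move reaches an L.
n=0: no move → L
n=1: no move → L
n=2: can move to 0, which is L ⇒ W
n=3: can move to 1, which is L ⇒ W
n=4: can move to 1, which is L ⇒ W
n=5: can move to 0, which is L ⇒ W
n=6: can move to 1, which is L ⇒ W
n=7: can move to 0, which is L ⇒ W
n=8: can move to 1, which is L ⇒ W
n=9: moves to 7(W), 6(W), 4(W), 2(W); every one is W ⇒ L
n=10: moves to 8(W), 7(W), 5(W), 3(W); every one is W ⇒ L
n=11: can move to 9, which is L ⇒ W
n=12: can move to 10, which is L ⇒ W
n=13: can move to 10, which is L ⇒ W
n=14: can move to 9, which is L ⇒ W
n=15: can move to 10, which is L ⇒ W
n=16: can move to 9, which is L ⇒ W
n=17: can move to 10, which is L ⇒ W
n=18: moves to 16(W), 15(W), 13(W), 11(W); every one is W ⇒ L
n=19: moves to 17(W), 16(W), 14(W), 12(W); every one is W ⇒ L
n=20: can move to 18, which is L ⇒ W
n=21: can move to 19, which is L ⇒ W
n=22: can move to 19, which is L ⇒ W
n=23: can move to 18, which is L ⇒ W
n=24: can move to 19, which is L ⇒ W
n=25: can move to 18, which is L ⇒ W
n=26: can move to 19, which is L ⇒ W
n=27: moves to 25(W), 24(W), 22(W), 20(W); every one is W ⇒ L
n=28: moves to 26(W), 25(W), 23(W), 21(W); every one is W ⇒ L
n=29: can move to 27, which is L ⇒ W
n=30: can move to 28, which is L ⇒ W
n=31: can move to 28, which is L ⇒ W
n=32: can move to 27, which is L ⇒ W
n=33: can move to 28, which is L ⇒ W
Reading off the rows marked L gives the requested list; there are 8 such values of n.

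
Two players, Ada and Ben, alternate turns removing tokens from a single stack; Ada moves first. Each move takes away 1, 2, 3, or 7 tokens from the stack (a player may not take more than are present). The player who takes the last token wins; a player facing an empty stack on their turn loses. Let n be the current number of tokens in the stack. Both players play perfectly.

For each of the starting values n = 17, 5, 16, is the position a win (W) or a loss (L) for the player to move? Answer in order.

Build the W/L table. Terminal = L. A non-terminal position is W if it has a move to some L; otherwise it is L.
n=0: no move → L
n=1: W (go to 0, an L position)
n=2: W (go to 0, an L position)
n=3: W (go to 0, an L position)
n=4: L (options 3(W), 2(W), 1(W) are all W)
n=5: W (go to 4, an L position)
n=6: W (go to 4, an L position)
n=7: W (go to 4, an L position)
n=8: L (options 7(W), 6(W), 5(W), 1(W) are all W)
n=9: W (go to 8, an L position)
n=10: W (go to 8, an L position)
n=11: W (go to 8, an L position)
n=12: L (options 11(W), 10(W), 9(W), 5(W) are all W)
n=13: W (go to 12, an L position)
n=14: W (go to 12, an L position)
n=15: W (go to 12, an L position)
n=16: L (options 15(W), 14(W), 13(W), 9(W) are all W)
n=17: W (go to 16, an L position)

17: W, 5: W, 16: L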